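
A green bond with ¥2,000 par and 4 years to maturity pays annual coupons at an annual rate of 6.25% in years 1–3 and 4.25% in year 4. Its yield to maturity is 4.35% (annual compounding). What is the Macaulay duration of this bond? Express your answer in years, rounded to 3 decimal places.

3.668 years

Periodic yield y = 0.0435. Discount each cash flow and weight by its year:
  t   CF        PV=CF/(1+0.0435)^t    t·PV
  1       125.00       119.7892       119.7892
  2       125.00       114.7956       229.5911
  3       125.00       110.0101       330.0304
  4     2,085.00     1,758.4752     7,033.9008
  Σ                  2,103.0701     7,713.3114
Price P = Σ PV = 2,103.0701.
Macaulay duration = Σ(t·PV) / P = 7,713.3114 / 2,103.0701 = 3.66764 years.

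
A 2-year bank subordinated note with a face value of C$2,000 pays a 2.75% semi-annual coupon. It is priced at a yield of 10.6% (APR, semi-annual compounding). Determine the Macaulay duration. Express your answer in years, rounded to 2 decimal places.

1.96 years

Periodic yield y = 0.053. Discount each cash flow and weight by its period:
  t   CF        PV=CF/(1+0.053)^t    t·PV
  1        27.50        26.1159        26.1159
  2        27.50        24.8014        49.6028
  3        27.50        23.5531        70.6592
  4     2,027.50     1,649.1015     6,596.4059
  Σ                  1,723.5718     6,742.7837
Price P = Σ PV = 1,723.5718.
Macaulay duration = Σ(t·PV) / P = 6,742.7837 / 1,723.5718 = 3.91210 half-year periods.
In years: 3.91210 / 2 = 1.95605 years.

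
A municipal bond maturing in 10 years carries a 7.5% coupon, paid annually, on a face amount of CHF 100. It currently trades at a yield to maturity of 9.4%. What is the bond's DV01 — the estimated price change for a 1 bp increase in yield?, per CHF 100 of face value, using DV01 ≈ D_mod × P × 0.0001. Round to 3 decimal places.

Periodic yield y = 0.094.
  t   CF        PV=CF/(1+0.094)^t    t·PV
  1         7.50         6.8556         6.8556
  2         7.50         6.2665        12.5330
  3         7.50         5.7281        17.1842
  4         7.50         5.2359        20.9436
  5         7.50         4.7860        23.9301
  6         7.50         4.3748        26.2487
  7         7.50         3.9989        27.9923
  8         7.50         3.6553        29.2424
  9         7.50         3.3412        30.0710
  10      107.50        43.7759       437.7592
  Σ                     88.0182       632.7602
P = 88.0182; D_Mac = 7.18897 yrs; D_mod = 6.57127 yrs.
DV01 ≈ 6.57127 × 88.0182 × 0.0001 = 0.057839.

CHF 0.058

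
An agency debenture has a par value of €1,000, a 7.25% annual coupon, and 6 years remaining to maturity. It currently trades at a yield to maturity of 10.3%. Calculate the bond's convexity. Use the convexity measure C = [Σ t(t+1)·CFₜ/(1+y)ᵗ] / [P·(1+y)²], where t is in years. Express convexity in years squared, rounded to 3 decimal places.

With y = 0.103:
  t   CF        PV=CF/(1+0.103)^t    t·PV        t(t+1)·PV
  1        72.50        65.7298        65.7298         131.4597
  2        72.50        59.5919       119.1837         357.5512
  3        72.50        54.0271       162.0812         648.3249
  4        72.50        48.9819       195.9277         979.6387
  5        72.50        44.4079       222.0396       1,332.2376
  6     1,072.50       595.5857     3,573.5139      25,014.5974
  Σ                    868.3243     4,338.4761      28,463.8095
P = 868.3243.
Convexity = Σ t(t+1)·PV / [P·(1+y)²] = 28,463.8095 / (868.3243 × 1.216609) = 26.94387.

26.944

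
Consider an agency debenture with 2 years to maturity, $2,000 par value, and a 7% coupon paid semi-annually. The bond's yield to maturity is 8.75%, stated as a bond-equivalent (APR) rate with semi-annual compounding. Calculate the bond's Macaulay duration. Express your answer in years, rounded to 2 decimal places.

Periodic yield y = 0.04375. Discount each cash flow and weight by its period:
  t   CF        PV=CF/(1+0.04375)^t    t·PV
  1        70.00        67.0659        67.0659
  2        70.00        64.2547       128.5094
  3        70.00        61.5614       184.6842
  4     2,070.00     1,744.1522     6,976.6090
  Σ                  1,937.0343     7,356.8685
Price P = Σ PV = 1,937.0343.
Macaulay duration = Σ(t·PV) / P = 7,356.8685 / 1,937.0343 = 3.79801 half-year periods.
In years: 3.79801 / 2 = 1.89900 years.

1.90 years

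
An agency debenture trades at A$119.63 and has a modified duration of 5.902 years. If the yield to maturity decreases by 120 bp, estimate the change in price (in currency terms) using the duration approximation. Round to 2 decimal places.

Duration approximation: ΔP/P ≈ -D_mod · Δy = -5.902 × (-0.012) = +0.070824.
ΔP ≈ 119.63 × (+0.070824) = +8.47267512.

+A$8.47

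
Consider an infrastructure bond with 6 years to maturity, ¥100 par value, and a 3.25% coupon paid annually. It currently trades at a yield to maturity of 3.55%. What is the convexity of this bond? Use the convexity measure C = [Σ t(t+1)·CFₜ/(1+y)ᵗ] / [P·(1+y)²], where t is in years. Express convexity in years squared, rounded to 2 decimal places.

35.21

With y = 0.0355:
  t   CF        PV=CF/(1+0.0355)^t    t·PV        t(t+1)·PV
  1         3.25         3.1386         3.1386           6.2772
  2         3.25         3.0310         6.0620          18.1859
  3         3.25         2.9271         8.7812          35.1248
  4         3.25         2.8267        11.3069          56.5344
  5         3.25         2.7298        13.6491          81.8944
  6       103.25        83.7509       502.5054       3,517.5375
  Σ                     98.4041       545.4430       3,715.5541
P = 98.4041.
Convexity = Σ t(t+1)·PV / [P·(1+y)²] = 3,715.5541 / (98.4041 × 1.072260) = 35.21360.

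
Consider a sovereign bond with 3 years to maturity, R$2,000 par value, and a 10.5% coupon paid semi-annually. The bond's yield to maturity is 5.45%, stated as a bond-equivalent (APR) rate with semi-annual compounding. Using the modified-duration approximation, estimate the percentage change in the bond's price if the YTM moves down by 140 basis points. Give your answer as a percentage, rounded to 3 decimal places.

+3.645%

Periodic yield y = 0.02725. Modified duration first:
  t   CF        PV=CF/(1+0.02725)^t    t·PV
  1       105.00       102.2147       102.2147
  2       105.00        99.5032       199.0064
  3       105.00        96.8637       290.5910
  4       105.00        94.2941       377.1766
  5       105.00        91.7928       458.9639
  6     2,105.00     1,791.4109    10,748.4651
  Σ                  2,276.0793    12,176.4176
P = 2,276.0793; D_Mac = 5.34973 half-year periods = 2.67487 yrs; D_mod = 2.67487/(1+0.02725) = 2.60391 yrs.
ΔP/P ≈ -D_mod · Δy = -2.60391 × (-0.014) = +0.036455 = +3.6455%.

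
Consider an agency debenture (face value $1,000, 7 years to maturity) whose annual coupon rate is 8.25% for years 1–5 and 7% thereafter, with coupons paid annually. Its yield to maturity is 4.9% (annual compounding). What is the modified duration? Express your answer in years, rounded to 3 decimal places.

5.442 years

Periodic yield y = 0.049. First find Macaulay duration:
  t   CF        PV=CF/(1+0.049)^t    t·PV
  1        82.50        78.6463        78.6463
  2        82.50        74.9727       149.9453
  3        82.50        71.4706       214.4118
  4        82.50        68.1321       272.5285
  5        82.50        64.9496       324.7480
  6        70.00        52.5346       315.2074
  7     1,070.00       765.5179     5,358.6254
  Σ                  1,176.2238     6,714.1128
P = 1,176.2238; Macaulay duration = 6,714.1128 / 1,176.2238 = 5.70819 years.
Modified duration = D_Mac / (1 + y) = 5.70819 / 1.049 = 5.44156 years.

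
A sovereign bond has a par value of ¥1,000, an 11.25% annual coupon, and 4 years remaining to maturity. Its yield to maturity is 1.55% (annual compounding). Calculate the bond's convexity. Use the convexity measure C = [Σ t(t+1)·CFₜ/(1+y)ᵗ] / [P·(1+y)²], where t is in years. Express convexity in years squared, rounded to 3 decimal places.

16.301

With y = 0.0155:
  t   CF        PV=CF/(1+0.0155)^t    t·PV        t(t+1)·PV
  1       112.50       110.7829       110.7829         221.5657
  2       112.50       109.0919       218.1839         654.5516
  3       112.50       107.4268       322.2805       1,289.1219
  4     1,112.50     1,046.1171     4,184.4685      20,922.3424
  Σ                  1,373.4187     4,835.7157      23,087.5816
P = 1,373.4187.
Convexity = Σ t(t+1)·PV / [P·(1+y)²] = 23,087.5816 / (1,373.4187 × 1.031240) = 16.30105.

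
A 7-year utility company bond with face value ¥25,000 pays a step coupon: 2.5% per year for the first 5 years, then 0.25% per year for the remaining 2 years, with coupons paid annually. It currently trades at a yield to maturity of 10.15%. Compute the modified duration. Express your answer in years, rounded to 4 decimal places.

Periodic yield y = 0.1015. First find Macaulay duration:
  t   CF        PV=CF/(1+0.1015)^t    t·PV
  1       625.00       567.4081       567.4081
  2       625.00       515.1231     1,030.2462
  3       625.00       467.6560     1,402.9680
  4       625.00       424.5629     1,698.2515
  5       625.00       385.4406     1,927.2032
  6        62.50        34.9923       209.9541
  7    25,062.50    12,738.9279    89,172.4953
  Σ                 15,134.1109    96,008.5263
P = 15,134.1109; Macaulay duration = 96,008.5263 / 15,134.1109 = 6.34385 years.
Modified duration = D_Mac / (1 + y) = 6.34385 / 1.1015 = 5.75928 years.

5.7593 years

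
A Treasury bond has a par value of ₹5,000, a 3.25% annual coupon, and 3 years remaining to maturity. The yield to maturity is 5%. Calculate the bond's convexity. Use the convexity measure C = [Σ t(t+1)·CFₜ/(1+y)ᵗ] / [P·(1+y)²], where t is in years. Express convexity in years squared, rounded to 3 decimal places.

With y = 0.05:
  t   CF        PV=CF/(1+0.05)^t    t·PV        t(t+1)·PV
  1       162.50       154.7619       154.7619         309.5238
  2       162.50       147.3923       294.7846         884.3537
  3     5,162.50     4,459.5616    13,378.6848      53,514.7392
  Σ                  4,761.7158    13,828.2313      54,708.6168
P = 4,761.7158.
Convexity = Σ t(t+1)·PV / [P·(1+y)²] = 54,708.6168 / (4,761.7158 × 1.102500) = 10.42110.

10.421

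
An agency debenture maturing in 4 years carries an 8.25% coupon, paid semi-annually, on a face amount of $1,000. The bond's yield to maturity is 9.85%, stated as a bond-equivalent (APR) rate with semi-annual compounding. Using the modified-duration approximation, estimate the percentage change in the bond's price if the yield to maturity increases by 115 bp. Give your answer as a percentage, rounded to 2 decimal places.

Periodic yield y = 0.04925. Modified duration first:
  t   CF        PV=CF/(1+0.04925)^t    t·PV
  1        41.25        39.3138        39.3138
  2        41.25        37.4685        74.9369
  3        41.25        35.7098       107.1293
  4        41.25        34.0336       136.1344
  5        41.25        32.4361       162.1807
  6        41.25        30.9136       185.4818
  7        41.25        29.4626       206.2382
  8     1,041.25       708.7992     5,670.3932
  Σ                    948.1372     6,581.8084
P = 948.1372; D_Mac = 6.94183 half-year periods = 3.47092 yrs; D_mod = 3.47092/(1+0.04925) = 3.30800 yrs.
ΔP/P ≈ -D_mod · Δy = -3.30800 × (+0.0115) = -0.038042 = -3.8042%.

-3.80%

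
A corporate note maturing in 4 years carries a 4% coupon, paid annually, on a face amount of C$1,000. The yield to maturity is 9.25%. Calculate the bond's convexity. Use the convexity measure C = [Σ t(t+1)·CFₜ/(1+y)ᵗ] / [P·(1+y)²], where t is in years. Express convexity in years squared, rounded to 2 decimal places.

With y = 0.0925:
  t   CF        PV=CF/(1+0.0925)^t    t·PV        t(t+1)·PV
  1        40.00        36.6133        36.6133          73.2265
  2        40.00        33.5133        67.0266         201.0798
  3        40.00        30.6758        92.0273         368.1094
  4     1,040.00       730.0415     2,920.1661      14,600.8303
  Σ                    830.8439     3,115.8333      15,243.2460
P = 830.8439.
Convexity = Σ t(t+1)·PV / [P·(1+y)²] = 15,243.2460 / (830.8439 × 1.193556) = 15.37146.

15.37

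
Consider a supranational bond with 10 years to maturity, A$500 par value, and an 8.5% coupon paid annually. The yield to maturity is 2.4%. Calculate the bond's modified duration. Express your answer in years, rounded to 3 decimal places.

7.534 years

Periodic yield y = 0.024. First find Macaulay duration:
  t   CF        PV=CF/(1+0.024)^t    t·PV
  1        42.50        41.5039        41.5039
  2        42.50        40.5312        81.0623
  3        42.50        39.5812       118.7436
  4        42.50        38.6535       154.6141
  5        42.50        37.7476       188.7379
  6        42.50        36.8629       221.1772
  7        42.50        35.9989       251.9923
  8        42.50        35.1552       281.2414
  9        42.50        34.3312       308.9810
  10      542.50       427.9570     4,279.5704
  Σ                    768.3226     5,927.6243
P = 768.3226; Macaulay duration = 5,927.6243 / 768.3226 = 7.71502 years.
Modified duration = D_Mac / (1 + y) = 7.71502 / 1.024 = 7.53420 years.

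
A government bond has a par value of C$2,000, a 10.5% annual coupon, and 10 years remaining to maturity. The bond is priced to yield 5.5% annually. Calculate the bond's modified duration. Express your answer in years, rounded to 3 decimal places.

6.787 years

Periodic yield y = 0.055. First find Macaulay duration:
  t   CF        PV=CF/(1+0.055)^t    t·PV
  1       210.00       199.0521       199.0521
  2       210.00       188.6750       377.3500
  3       210.00       178.8389       536.5166
  4       210.00       169.5155       678.0621
  5       210.00       160.6782       803.3911
  6       210.00       152.3016       913.8097
  7       210.00       144.3617     1,010.5321
  8       210.00       136.8358     1,094.6861
  9       210.00       129.7021     1,167.3193
  10    2,210.00     1,293.8016    12,938.0158
  Σ                  2,753.7626    19,718.7350
P = 2,753.7626; Macaulay duration = 19,718.7350 / 2,753.7626 = 7.16065 years.
Modified duration = D_Mac / (1 + y) = 7.16065 / 1.055 = 6.78735 years.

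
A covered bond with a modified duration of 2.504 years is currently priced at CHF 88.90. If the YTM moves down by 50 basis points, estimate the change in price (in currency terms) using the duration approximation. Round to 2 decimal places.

Duration approximation: ΔP/P ≈ -D_mod · Δy = -2.504 × (-0.005) = +0.012520.
ΔP ≈ 88.90 × (+0.012520) = +1.113028.

+CHF 1.11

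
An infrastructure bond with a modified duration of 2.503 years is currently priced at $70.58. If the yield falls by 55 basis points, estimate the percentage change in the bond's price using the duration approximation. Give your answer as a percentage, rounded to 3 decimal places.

Duration approximation: ΔP/P ≈ -D_mod · Δy = -2.503 × (-0.0055) = +0.0137665.
As a percentage: +1.37665%.

+1.377%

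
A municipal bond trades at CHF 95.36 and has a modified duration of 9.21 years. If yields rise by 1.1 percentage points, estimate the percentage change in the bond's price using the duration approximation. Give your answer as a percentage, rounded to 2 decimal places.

-10.13%

Duration approximation: ΔP/P ≈ -D_mod · Δy = -9.21 × (+0.011) = -0.101310.
As a percentage: -10.1310%.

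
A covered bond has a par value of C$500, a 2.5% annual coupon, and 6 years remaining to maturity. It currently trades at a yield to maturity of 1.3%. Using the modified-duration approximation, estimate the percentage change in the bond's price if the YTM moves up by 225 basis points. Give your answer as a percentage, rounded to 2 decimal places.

-12.57%

Periodic yield y = 0.013. Modified duration first:
  t   CF        PV=CF/(1+0.013)^t    t·PV
  1        12.50        12.3396        12.3396
  2        12.50        12.1812        24.3625
  3        12.50        12.0249        36.0747
  4        12.50        11.8706        47.4824
  5        12.50        11.7183        58.5913
  6       512.50       474.2826     2,845.6956
  Σ                    534.4172     3,024.5460
P = 534.4172; D_Mac = 5.65952 yrs; D_mod = 5.65952/(1+0.013) = 5.58689 yrs.
ΔP/P ≈ -D_mod · Δy = -5.58689 × (+0.0225) = -0.125705 = -12.5705%.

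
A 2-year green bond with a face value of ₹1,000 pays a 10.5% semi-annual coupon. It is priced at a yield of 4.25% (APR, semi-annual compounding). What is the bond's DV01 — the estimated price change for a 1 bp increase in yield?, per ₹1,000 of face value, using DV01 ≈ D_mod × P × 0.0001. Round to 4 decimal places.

Periodic yield y = 0.02125.
  t   CF        PV=CF/(1+0.02125)^t    t·PV
  1        52.50        51.4076        51.4076
  2        52.50        50.3379       100.6758
  3        52.50        49.2905       147.8715
  4     1,052.50       967.5955     3,870.3819
  Σ                  1,118.6315     4,170.3367
P = 1,118.6315; D_Mac = 3.72807 half-year periods = 1.86404 yrs; D_mod = 1.82525 yrs.
DV01 ≈ 1.82525 × 1,118.6315 × 0.0001 = 0.204178.

₹0.2042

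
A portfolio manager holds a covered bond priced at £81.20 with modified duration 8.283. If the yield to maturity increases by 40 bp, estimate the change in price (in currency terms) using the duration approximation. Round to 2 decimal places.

-£2.69

Duration approximation: ΔP/P ≈ -D_mod · Δy = -8.283 × (+0.004) = -0.033132.
ΔP ≈ 81.20 × (-0.033132) = -2.6903184.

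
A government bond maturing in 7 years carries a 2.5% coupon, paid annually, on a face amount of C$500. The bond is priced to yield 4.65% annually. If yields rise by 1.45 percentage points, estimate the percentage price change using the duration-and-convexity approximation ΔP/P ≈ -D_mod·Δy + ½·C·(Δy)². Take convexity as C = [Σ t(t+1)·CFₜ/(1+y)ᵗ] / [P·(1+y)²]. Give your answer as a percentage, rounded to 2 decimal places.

-8.48%

With y = 0.0465:
  t   CF        PV=CF/(1+0.0465)^t    t·PV        t(t+1)·PV
  1        12.50        11.9446        11.9446          23.8892
  2        12.50        11.4138        22.8277          68.4830
  3        12.50        10.9067        32.7200         130.8801
  4        12.50        10.4220        41.6882         208.4410
  5        12.50         9.9590        49.7948         298.7687
  6        12.50         9.5164        57.0987         399.6906
  7       512.50       372.8372     2,609.8604      20,878.8834
  Σ                    436.9997     2,825.9343      22,009.0358
P = 436.9997; D_Mac = 6.46667 yrs; D_mod = 6.17933 yrs; C = 45.98767.
Duration effect: -6.17933 × (+0.0145) = -0.089600
Convexity effect: 0.5 × 45.98767 × (0.0145)² = +0.0048345
ΔP/P ≈ -0.089600 + 0.0048345 = -0.084766 = -8.4766%.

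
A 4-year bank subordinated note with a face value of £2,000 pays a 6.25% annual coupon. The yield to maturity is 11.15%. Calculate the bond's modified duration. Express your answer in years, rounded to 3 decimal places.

Periodic yield y = 0.1115. First find Macaulay duration:
  t   CF        PV=CF/(1+0.1115)^t    t·PV
  1       125.00       112.4606       112.4606
  2       125.00       101.1792       202.3583
  3       125.00        91.0294       273.0882
  4     2,125.00     1,392.2623     5,569.0492
  Σ                  1,696.9315     6,156.9564
P = 1,696.9315; Macaulay duration = 6,156.9564 / 1,696.9315 = 3.62829 years.
Modified duration = D_Mac / (1 + y) = 3.62829 / 1.1115 = 3.26432 years.

3.264 years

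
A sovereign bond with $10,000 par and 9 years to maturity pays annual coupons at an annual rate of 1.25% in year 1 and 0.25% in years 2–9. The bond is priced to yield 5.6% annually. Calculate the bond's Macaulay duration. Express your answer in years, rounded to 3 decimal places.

8.763 years

Periodic yield y = 0.056. Discount each cash flow and weight by its year:
  t   CF        PV=CF/(1+0.056)^t    t·PV
  1       125.00       118.3712       118.3712
  2        25.00        22.4188        44.8376
  3        25.00        21.2299        63.6897
  4        25.00        20.1041        80.4163
  5        25.00        19.0380        95.1898
  6        25.00        18.0284       108.1702
  7        25.00        17.0723       119.5063
  8        25.00        16.1670       129.3358
  9    10,025.00     6,139.1623    55,252.4610
  Σ                  6,391.5920    56,011.9780
Price P = Σ PV = 6,391.5920.
Macaulay duration = Σ(t·PV) / P = 56,011.9780 / 6,391.5920 = 8.76338 years.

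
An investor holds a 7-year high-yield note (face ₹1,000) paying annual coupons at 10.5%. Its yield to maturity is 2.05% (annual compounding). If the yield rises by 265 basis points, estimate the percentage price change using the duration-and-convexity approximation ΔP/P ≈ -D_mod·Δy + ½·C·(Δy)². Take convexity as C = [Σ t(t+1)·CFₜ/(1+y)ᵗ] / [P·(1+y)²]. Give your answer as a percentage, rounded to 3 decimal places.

With y = 0.0205:
  t   CF        PV=CF/(1+0.0205)^t    t·PV        t(t+1)·PV
  1       105.00       102.8907       102.8907         205.7815
  2       105.00       100.8239       201.6477         604.9431
  3       105.00        98.7985       296.3954       1,185.5818
  4       105.00        96.8138       387.2552       1,936.2760
  5       105.00        94.8690       474.3449       2,846.0695
  6       105.00        92.9632       557.7794       3,904.4560
  7     1,105.00       958.6746     6,710.7221      53,685.7768
  Σ                  1,545.8337     8,731.0355      64,368.8847
P = 1,545.8337; D_Mac = 5.64811 yrs; D_mod = 5.53465 yrs; C = 39.98409.
Duration effect: -5.53465 × (+0.0265) = -0.146668
Convexity effect: 0.5 × 39.98409 × (0.0265)² = +0.0140394
ΔP/P ≈ -0.146668 + 0.0140394 = -0.132629 = -13.2629%.

-13.263%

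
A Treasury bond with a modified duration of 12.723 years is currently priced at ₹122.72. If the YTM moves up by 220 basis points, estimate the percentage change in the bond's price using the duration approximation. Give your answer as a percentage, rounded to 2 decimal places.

-27.99%

Duration approximation: ΔP/P ≈ -D_mod · Δy = -12.723 × (+0.022) = -0.279906.
As a percentage: -27.9906%.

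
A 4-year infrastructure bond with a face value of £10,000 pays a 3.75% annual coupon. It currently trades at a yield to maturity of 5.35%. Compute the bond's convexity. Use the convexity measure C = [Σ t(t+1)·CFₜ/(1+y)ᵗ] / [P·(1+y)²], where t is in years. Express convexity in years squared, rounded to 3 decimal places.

With y = 0.0535:
  t   CF        PV=CF/(1+0.0535)^t    t·PV        t(t+1)·PV
  1       375.00       355.9563       355.9563         711.9127
  2       375.00       337.8798       675.7595       2,027.2786
  3       375.00       320.7212       962.1636       3,848.6542
  4    10,375.00     8,422.6731    33,690.6924     168,453.4621
  Σ                  9,437.2304    35,684.5719     175,041.3077
P = 9,437.2304.
Convexity = Σ t(t+1)·PV / [P·(1+y)²] = 175,041.3077 / (9,437.2304 × 1.109862) = 16.71194.

16.712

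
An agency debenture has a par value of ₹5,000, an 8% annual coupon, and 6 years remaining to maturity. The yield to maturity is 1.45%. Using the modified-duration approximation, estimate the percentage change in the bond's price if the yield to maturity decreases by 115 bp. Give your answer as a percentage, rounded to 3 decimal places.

Periodic yield y = 0.0145. Modified duration first:
  t   CF        PV=CF/(1+0.0145)^t    t·PV
  1       400.00       394.2829       394.2829
  2       400.00       388.6475       777.2950
  3       400.00       383.0927     1,149.2780
  4       400.00       377.6172     1,510.4689
  5       400.00       372.2200     1,861.1001
  6     5,400.00     4,953.1497    29,718.8980
  Σ                  6,869.0100    35,411.3229
P = 6,869.0100; D_Mac = 5.15523 yrs; D_mod = 5.15523/(1+0.0145) = 5.08155 yrs.
ΔP/P ≈ -D_mod · Δy = -5.08155 × (-0.0115) = +0.058438 = +5.8438%.

+5.844%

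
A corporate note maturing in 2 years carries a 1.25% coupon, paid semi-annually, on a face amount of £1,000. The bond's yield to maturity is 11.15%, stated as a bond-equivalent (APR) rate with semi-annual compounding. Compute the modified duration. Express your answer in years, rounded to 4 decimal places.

Periodic yield y = 0.05575. First find Macaulay duration:
  t   CF        PV=CF/(1+0.05575)^t    t·PV
  1         6.25         5.9200         5.9200
  2         6.25         5.6074        11.2147
  3         6.25         5.3113        15.9338
  4     1,006.25       809.9562     3,239.8248
  Σ                    826.7948     3,272.8932
P = 826.7948; Macaulay duration = 3,272.8932 / 826.7948 = 3.95853 half-year periods = 1.97927 years.
Modified duration = D_Mac / (1 + y) = 1.97927 / 1.05575 = 1.87475 years.

1.8747 years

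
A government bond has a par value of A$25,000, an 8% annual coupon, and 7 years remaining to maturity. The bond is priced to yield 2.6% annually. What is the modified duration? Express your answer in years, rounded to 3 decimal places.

Periodic yield y = 0.026. First find Macaulay duration:
  t   CF        PV=CF/(1+0.026)^t    t·PV
  1     2,000.00     1,949.3177     1,949.3177
  2     2,000.00     1,899.9198     3,799.8396
  3     2,000.00     1,851.7737     5,555.3211
  4     2,000.00     1,804.8477     7,219.3907
  5     2,000.00     1,759.1108     8,795.5539
  6     2,000.00     1,714.5329    10,287.1976
  7    27,000.00    22,559.6438   157,917.5068
  Σ                 33,539.1465   195,524.1275
P = 33,539.1465; Macaulay duration = 195,524.1275 / 33,539.1465 = 5.82973 years.
Modified duration = D_Mac / (1 + y) = 5.82973 / 1.026 = 5.68200 years.

5.682 years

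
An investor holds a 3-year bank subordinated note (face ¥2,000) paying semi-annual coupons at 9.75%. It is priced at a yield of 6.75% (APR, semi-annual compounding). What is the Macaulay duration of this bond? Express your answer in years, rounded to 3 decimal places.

Periodic yield y = 0.03375. Discount each cash flow and weight by its period:
  t   CF        PV=CF/(1+0.03375)^t    t·PV
  1        97.50        94.3168        94.3168
  2        97.50        91.2375       182.4751
  3        97.50        88.2588       264.7764
  4        97.50        85.3773       341.5093
  5        97.50        82.5899       412.9496
  6     2,097.50     1,718.7347    10,312.4079
  Σ                  2,160.5150    11,608.4351
Price P = Σ PV = 2,160.5150.
Macaulay duration = Σ(t·PV) / P = 11,608.4351 / 2,160.5150 = 5.37299 half-year periods.
In years: 5.37299 / 2 = 2.68650 years.

2.686 years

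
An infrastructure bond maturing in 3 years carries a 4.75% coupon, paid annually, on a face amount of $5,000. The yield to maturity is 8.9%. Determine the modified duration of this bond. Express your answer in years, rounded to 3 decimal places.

2.624 years

Periodic yield y = 0.089. First find Macaulay duration:
  t   CF        PV=CF/(1+0.089)^t    t·PV
  1       237.50       218.0900       218.0900
  2       237.50       200.2663       400.5326
  3     5,237.50     4,055.4626    12,166.3877
  Σ                  4,473.8188    12,785.0103
P = 4,473.8188; Macaulay duration = 12,785.0103 / 4,473.8188 = 2.85774 years.
Modified duration = D_Mac / (1 + y) = 2.85774 / 1.089 = 2.62419 years.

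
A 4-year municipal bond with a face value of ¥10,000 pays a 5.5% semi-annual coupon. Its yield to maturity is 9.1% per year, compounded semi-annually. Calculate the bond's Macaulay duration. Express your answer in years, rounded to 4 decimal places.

3.6167 years

Periodic yield y = 0.0455. Discount each cash flow and weight by its period:
  t   CF        PV=CF/(1+0.0455)^t    t·PV
  1       275.00       263.0320       263.0320
  2       275.00       251.5849       503.1699
  3       275.00       240.6360       721.9080
  4       275.00       230.1635       920.6542
  5       275.00       220.1469     1,100.7343
  6       275.00       210.5661     1,263.3967
  7       275.00       201.4023     1,409.8161
  8    10,275.00     7,197.6303    57,581.0421
  Σ                  8,815.1620    63,763.7533
Price P = Σ PV = 8,815.1620.
Macaulay duration = Σ(t·PV) / P = 63,763.7533 / 8,815.1620 = 7.23342 half-year periods.
In years: 7.23342 / 2 = 3.61671 years.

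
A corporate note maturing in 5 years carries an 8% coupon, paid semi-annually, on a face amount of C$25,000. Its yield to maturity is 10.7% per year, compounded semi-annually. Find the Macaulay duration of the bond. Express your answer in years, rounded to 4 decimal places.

Periodic yield y = 0.0535. Discount each cash flow and weight by its period:
  t   CF        PV=CF/(1+0.0535)^t    t·PV
  1     1,000.00       949.2169       949.2169
  2     1,000.00       901.0127     1,802.0254
  3     1,000.00       855.2565     2,565.7695
  4     1,000.00       811.8239     3,247.2957
  5     1,000.00       770.5970     3,852.9849
  6     1,000.00       731.4637     4,388.7820
  7     1,000.00       694.3177     4,860.2237
  8     1,000.00       659.0581     5,272.4645
  9     1,000.00       625.5891     5,630.3015
  10   26,000.00    15,439.3122   154,393.1218
  Σ                 22,437.6476   186,962.1858
Price P = Σ PV = 22,437.6476.
Macaulay duration = Σ(t·PV) / P = 186,962.1858 / 22,437.6476 = 8.33252 half-year periods.
In years: 8.33252 / 2 = 4.16626 years.

4.1663 years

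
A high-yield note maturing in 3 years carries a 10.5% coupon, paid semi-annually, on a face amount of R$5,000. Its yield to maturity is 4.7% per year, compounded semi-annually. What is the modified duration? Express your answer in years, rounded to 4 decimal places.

2.6170 years

Periodic yield y = 0.0235. First find Macaulay duration:
  t   CF        PV=CF/(1+0.0235)^t    t·PV
  1       262.50       256.4729       256.4729
  2       262.50       250.5842       501.1683
  3       262.50       244.8306       734.4919
  4       262.50       239.2092       956.8369
  5       262.50       233.7169     1,168.5844
  6     5,262.50     4,577.8866    27,467.3194
  Σ                  5,802.7003    31,084.8738
P = 5,802.7003; Macaulay duration = 31,084.8738 / 5,802.7003 = 5.35697 half-year periods = 2.67848 years.
Modified duration = D_Mac / (1 + y) = 2.67848 / 1.0235 = 2.61698 years.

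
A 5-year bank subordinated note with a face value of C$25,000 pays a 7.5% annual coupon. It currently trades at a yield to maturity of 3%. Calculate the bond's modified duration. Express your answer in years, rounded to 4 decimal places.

4.2850 years

Periodic yield y = 0.03. First find Macaulay duration:
  t   CF        PV=CF/(1+0.03)^t    t·PV
  1     1,875.00     1,820.3883     1,820.3883
  2     1,875.00     1,767.3673     3,534.7347
  3     1,875.00     1,715.8906     5,147.6718
  4     1,875.00     1,665.9132     6,663.6529
  5    26,875.00    23,182.6111   115,913.0554
  Σ                 30,152.1706   133,079.5031
P = 30,152.1706; Macaulay duration = 133,079.5031 / 30,152.1706 = 4.41360 years.
Modified duration = D_Mac / (1 + y) = 4.41360 / 1.03 = 4.28504 years.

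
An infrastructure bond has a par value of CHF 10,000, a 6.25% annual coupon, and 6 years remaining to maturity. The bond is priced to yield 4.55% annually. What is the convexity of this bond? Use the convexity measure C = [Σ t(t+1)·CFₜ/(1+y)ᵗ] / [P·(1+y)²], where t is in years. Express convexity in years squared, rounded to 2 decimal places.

With y = 0.0455:
  t   CF        PV=CF/(1+0.0455)^t    t·PV        t(t+1)·PV
  1       625.00       597.8001       597.8001       1,195.6002
  2       625.00       571.7839     1,143.5679       3,430.7036
  3       625.00       546.9000     1,640.6999       6,562.7997
  4       625.00       523.0990     2,092.3959      10,461.9795
  5       625.00       500.3338     2,501.6689      15,010.0136
  6    10,625.00     8,135.5087    48,813.0524     341,691.3669
  Σ                 10,875.4255    56,789.1851     378,352.4635
P = 10,875.4255.
Convexity = Σ t(t+1)·PV / [P·(1+y)²] = 378,352.4635 / (10,875.4255 × 1.093070) = 31.82748.

31.83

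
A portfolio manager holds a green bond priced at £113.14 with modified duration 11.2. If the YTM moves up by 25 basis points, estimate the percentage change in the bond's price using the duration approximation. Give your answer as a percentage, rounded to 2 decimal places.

Duration approximation: ΔP/P ≈ -D_mod · Δy = -11.2 × (+0.0025) = -0.028000.
As a percentage: -2.8000%.

-2.80%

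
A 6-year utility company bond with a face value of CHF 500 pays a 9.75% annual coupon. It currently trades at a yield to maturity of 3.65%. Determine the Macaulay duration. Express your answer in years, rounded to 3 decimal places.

Periodic yield y = 0.0365. Discount each cash flow and weight by its year:
  t   CF        PV=CF/(1+0.0365)^t    t·PV
  1        48.75        47.0333        47.0333
  2        48.75        45.3770        90.7540
  3        48.75        43.7791       131.3373
  4        48.75        42.2374       168.9497
  5        48.75        40.7500       203.7502
  6       548.75       442.5463     2,655.2777
  Σ                    661.7231     3,297.1022
Price P = Σ PV = 661.7231.
Macaulay duration = Σ(t·PV) / P = 3,297.1022 / 661.7231 = 4.98260 years.

4.983 years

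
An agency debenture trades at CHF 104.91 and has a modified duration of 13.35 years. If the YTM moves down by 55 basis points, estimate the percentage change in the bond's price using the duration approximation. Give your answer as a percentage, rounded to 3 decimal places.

+7.343%

Duration approximation: ΔP/P ≈ -D_mod · Δy = -13.35 × (-0.0055) = +0.073425.
As a percentage: +7.3425%.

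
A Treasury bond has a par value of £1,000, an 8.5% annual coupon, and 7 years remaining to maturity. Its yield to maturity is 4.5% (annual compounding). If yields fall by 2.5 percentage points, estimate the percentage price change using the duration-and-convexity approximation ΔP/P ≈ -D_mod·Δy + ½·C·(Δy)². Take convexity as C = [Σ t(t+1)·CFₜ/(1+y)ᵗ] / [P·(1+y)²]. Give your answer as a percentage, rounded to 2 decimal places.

+14.88%

With y = 0.045:
  t   CF        PV=CF/(1+0.045)^t    t·PV        t(t+1)·PV
  1        85.00        81.3397        81.3397         162.6794
  2        85.00        77.8370       155.6741         467.0223
  3        85.00        74.4852       223.4556         893.8225
  4        85.00        71.2777       285.1109       1,425.5543
  5        85.00        68.2083       341.0417       2,046.2502
  6        85.00        65.2711       391.6268       2,741.3878
  7     1,085.00       797.2889     5,581.0221      44,648.1771
  Σ                  1,235.7080     7,059.2710      52,384.8936
P = 1,235.7080; D_Mac = 5.71273 yrs; D_mod = 5.46673 yrs; C = 38.82019.
Duration effect: -5.46673 × (-0.025) = +0.136668
Convexity effect: 0.5 × 38.82019 × (-0.025)² = +0.0121313
ΔP/P ≈ +0.136668 + 0.0121313 = +0.148800 = +14.8800%.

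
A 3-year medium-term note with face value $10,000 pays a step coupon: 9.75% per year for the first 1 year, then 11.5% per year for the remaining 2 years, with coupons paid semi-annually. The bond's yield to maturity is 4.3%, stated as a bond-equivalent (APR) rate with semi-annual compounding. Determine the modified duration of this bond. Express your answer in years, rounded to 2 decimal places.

2.63 years

Periodic yield y = 0.0215. First find Macaulay duration:
  t   CF        PV=CF/(1+0.0215)^t    t·PV
  1       487.50       477.2394       477.2394
  2       487.50       467.1947       934.3893
  3       575.00       539.4519     1,618.3557
  4       575.00       528.0978     2,112.3912
  5       575.00       516.9827     2,584.9134
  6    10,575.00     9,307.8666    55,847.1996
  Σ                 11,836.8330    63,574.4886
P = 11,836.8330; Macaulay duration = 63,574.4886 / 11,836.8330 = 5.37090 half-year periods = 2.68545 years.
Modified duration = D_Mac / (1 + y) = 2.68545 / 1.0215 = 2.62893 years.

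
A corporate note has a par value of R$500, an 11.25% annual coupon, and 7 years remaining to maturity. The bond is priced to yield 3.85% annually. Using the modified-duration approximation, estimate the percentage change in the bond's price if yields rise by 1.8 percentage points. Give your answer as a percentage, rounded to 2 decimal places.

Periodic yield y = 0.0385. Modified duration first:
  t   CF        PV=CF/(1+0.0385)^t    t·PV
  1        56.25        54.1647        54.1647
  2        56.25        52.1566       104.3133
  3        56.25        50.2230       150.6691
  4        56.25        48.3611       193.4446
  5        56.25        46.5683       232.8413
  6        56.25        44.8418       269.0511
  7       556.25       426.9967     2,988.9769
  Σ                    723.3123     3,993.4609
P = 723.3123; D_Mac = 5.52107 yrs; D_mod = 5.52107/(1+0.0385) = 5.31639 yrs.
ΔP/P ≈ -D_mod · Δy = -5.31639 × (+0.018) = -0.095695 = -9.5695%.

-9.57%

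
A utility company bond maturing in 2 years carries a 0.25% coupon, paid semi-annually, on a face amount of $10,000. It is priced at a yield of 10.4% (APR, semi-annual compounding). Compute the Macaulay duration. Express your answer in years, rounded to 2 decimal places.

Periodic yield y = 0.052. Discount each cash flow and weight by its period:
  t   CF        PV=CF/(1+0.052)^t    t·PV
  1        12.50        11.8821        11.8821
  2        12.50        11.2948        22.5896
  3        12.50        10.7365        32.2095
  4    10,012.50     8,174.8458    32,699.3832
  Σ                  8,208.7592    32,766.0645
Price P = Σ PV = 8,208.7592.
Macaulay duration = Σ(t·PV) / P = 32,766.0645 / 8,208.7592 = 3.99160 half-year periods.
In years: 3.99160 / 2 = 1.99580 years.

2.00 years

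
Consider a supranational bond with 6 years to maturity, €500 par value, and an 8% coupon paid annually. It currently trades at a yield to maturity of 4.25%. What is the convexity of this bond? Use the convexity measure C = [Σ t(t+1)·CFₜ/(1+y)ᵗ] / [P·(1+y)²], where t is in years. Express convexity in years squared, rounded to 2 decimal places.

30.86

With y = 0.0425:
  t   CF        PV=CF/(1+0.0425)^t    t·PV        t(t+1)·PV
  1        40.00        38.3693        38.3693          76.7386
  2        40.00        36.8051        73.6102         220.8305
  3        40.00        35.3046       105.9139         423.6557
  4        40.00        33.8654       135.4615         677.3073
  5        40.00        32.4848       162.4238         974.5428
  6       540.00       420.6660     2,523.9958      17,667.9706
  Σ                    597.4951     3,039.7745      20,041.0455
P = 597.4951.
Convexity = Σ t(t+1)·PV / [P·(1+y)²] = 20,041.0455 / (597.4951 × 1.086806) = 30.86270.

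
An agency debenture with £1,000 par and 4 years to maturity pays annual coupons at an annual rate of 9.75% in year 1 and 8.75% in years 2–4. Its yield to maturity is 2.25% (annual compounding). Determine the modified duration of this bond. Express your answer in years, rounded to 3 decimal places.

Periodic yield y = 0.0225. First find Macaulay duration:
  t   CF        PV=CF/(1+0.0225)^t    t·PV
  1        97.50        95.3545        95.3545
  2        87.50        83.6915       167.3830
  3        87.50        81.8499       245.5497
  4     1,087.50       994.8921     3,979.5686
  Σ                  1,255.7881     4,487.8558
P = 1,255.7881; Macaulay duration = 4,487.8558 / 1,255.7881 = 3.57374 years.
Modified duration = D_Mac / (1 + y) = 3.57374 / 1.0225 = 3.49510 years.

3.495 years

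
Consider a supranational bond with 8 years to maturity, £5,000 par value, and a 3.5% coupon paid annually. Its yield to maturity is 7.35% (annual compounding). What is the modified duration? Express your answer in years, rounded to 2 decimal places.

Periodic yield y = 0.0735. First find Macaulay duration:
  t   CF        PV=CF/(1+0.0735)^t    t·PV
  1       175.00       163.0182       163.0182
  2       175.00       151.8567       303.7134
  3       175.00       141.4594       424.3783
  4       175.00       131.7740       527.0962
  5       175.00       122.7518       613.7589
  6       175.00       114.3473       686.0835
  7       175.00       106.5182       745.6272
  8     5,175.00     2,934.2287    23,473.8298
  Σ                  3,865.9543    26,937.5054
P = 3,865.9543; Macaulay duration = 26,937.5054 / 3,865.9543 = 6.96788 years.
Modified duration = D_Mac / (1 + y) = 6.96788 / 1.0735 = 6.49081 years.

6.49 years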